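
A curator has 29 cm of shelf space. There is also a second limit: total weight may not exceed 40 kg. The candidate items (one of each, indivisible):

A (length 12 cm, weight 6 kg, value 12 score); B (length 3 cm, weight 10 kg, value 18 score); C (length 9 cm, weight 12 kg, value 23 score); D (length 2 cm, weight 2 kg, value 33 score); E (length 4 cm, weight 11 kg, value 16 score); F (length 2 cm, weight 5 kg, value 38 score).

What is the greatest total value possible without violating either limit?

Feasible sets respecting both limits:
- B+C+D+E+F: length 20, weight 40, value 128
- A+B+C+D+F: length 28, weight 35, value 124
- A+C+D+E+F: length 29, weight 36, value 122
Best: 128 score.

128 score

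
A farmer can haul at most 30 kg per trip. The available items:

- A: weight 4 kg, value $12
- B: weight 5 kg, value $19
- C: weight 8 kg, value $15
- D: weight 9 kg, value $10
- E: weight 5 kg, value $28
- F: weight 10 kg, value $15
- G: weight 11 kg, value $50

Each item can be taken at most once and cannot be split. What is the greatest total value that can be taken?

$112

This is a 0/1 knapsack; check combinations near the capacity.
- B+C+E+G: weight 5+8+5+11=29, value 19+15+28+50=112
- A+B+E+G: weight 4+5+5+11=25, value 12+19+28+50=109
- B+D+E+G: weight 5+9+5+11=30, value 19+10+28+50=107
- A+C+E+G: weight 4+8+5+11=28, value 12+15+28+50=105
- A+E+F+G: weight 4+5+10+11=30, value 12+28+15+50=105
Best: $112.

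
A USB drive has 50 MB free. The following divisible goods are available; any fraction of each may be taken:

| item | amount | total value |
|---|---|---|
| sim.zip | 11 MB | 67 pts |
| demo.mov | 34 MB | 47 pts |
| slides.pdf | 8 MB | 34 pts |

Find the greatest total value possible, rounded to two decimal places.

143.85

Take in order of value per unit:
- sim.zip (67/11 per unit): all 11 → value 67, running total 67.00
- slides.pdf (34/8 per unit): all 8 → value 34, running total 101.00
- demo.mov (47/34 per unit): 31 of 34 → value 31×47/34 = 42.8529, running total 143.85
Total 143.85.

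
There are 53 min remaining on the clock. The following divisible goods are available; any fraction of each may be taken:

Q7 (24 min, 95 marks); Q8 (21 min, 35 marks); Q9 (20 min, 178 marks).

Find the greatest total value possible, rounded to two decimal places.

Take in order of value per unit:
- Q9 (178/20 per unit): all 20 → value 178, running total 178.00
- Q7 (95/24 per unit): all 24 → value 95, running total 273.00
- Q8 (35/21 per unit): 9 of 21 → value 9×35/21 = 15.0000, running total 288.00
Total 288.00.

288.00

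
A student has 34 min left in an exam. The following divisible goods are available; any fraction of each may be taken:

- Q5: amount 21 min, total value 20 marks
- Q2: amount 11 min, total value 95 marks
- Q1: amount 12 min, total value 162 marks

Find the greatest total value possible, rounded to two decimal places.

267.48

Take in order of value per unit:
- Q1 (162/12 per unit): all 12 → value 162, running total 162.00
- Q2 (95/11 per unit): all 11 → value 95, running total 257.00
- Q5 (20/21 per unit): 11 of 21 → value 11×20/21 = 10.4762, running total 267.48
Total 267.48.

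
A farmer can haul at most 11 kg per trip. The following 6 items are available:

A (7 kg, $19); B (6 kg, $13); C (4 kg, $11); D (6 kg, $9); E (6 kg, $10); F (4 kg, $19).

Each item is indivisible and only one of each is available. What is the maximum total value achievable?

$38

Check high-value combinations within 11 kg:
- A+F: weight 7+4=11, value 19+19=38
- B+F: weight 6+4=10, value 13+19=32
- C+F: weight 4+4=8, value 11+19=30
- A+C: weight 7+4=11, value 19+11=30
Best: $38.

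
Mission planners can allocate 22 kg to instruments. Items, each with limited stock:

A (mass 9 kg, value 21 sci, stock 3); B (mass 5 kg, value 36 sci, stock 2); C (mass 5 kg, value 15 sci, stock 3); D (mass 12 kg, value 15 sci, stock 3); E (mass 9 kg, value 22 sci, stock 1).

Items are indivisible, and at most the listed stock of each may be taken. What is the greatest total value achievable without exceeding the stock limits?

102 sci

Best selections within mass 22 and stock limits:
- 2×B + 2×C: mass 20, value 102
- 2×B + 1×E: mass 19, value 94
- 1×A + 2×B: mass 19, value 93
- 2×B + 1×C: mass 15, value 87
Best: 102 sci.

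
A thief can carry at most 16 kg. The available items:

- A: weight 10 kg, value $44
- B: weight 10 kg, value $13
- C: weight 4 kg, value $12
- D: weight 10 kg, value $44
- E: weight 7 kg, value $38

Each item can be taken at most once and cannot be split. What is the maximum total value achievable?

$56

Check high-value combinations within 16 kg:
- A+C: weight 10+4=14, value 44+12=56
- C+D: weight 4+10=14, value 12+44=56
- C+E: weight 4+7=11, value 12+38=50
- A: weight 10, value 44
Best: $56.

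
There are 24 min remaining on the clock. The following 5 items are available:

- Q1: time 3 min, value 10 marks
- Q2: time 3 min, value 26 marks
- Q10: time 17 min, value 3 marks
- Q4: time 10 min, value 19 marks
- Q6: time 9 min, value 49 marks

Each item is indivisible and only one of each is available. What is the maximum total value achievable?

94 marks

Check high-value combinations within 24 min:
- Q2+Q4+Q6: time 3+10+9=22, value 26+19+49=94
- Q1+Q2+Q6: time 3+3+9=15, value 10+26+49=85
- Q1+Q4+Q6: time 3+10+9=22, value 10+19+49=78
- Q2+Q6: time 3+9=12, value 26+49=75
Best: 94 marks.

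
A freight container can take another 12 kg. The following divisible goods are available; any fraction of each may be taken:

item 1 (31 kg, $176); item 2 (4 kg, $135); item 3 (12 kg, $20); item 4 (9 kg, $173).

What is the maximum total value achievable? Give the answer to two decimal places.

288.78

Take in order of value per unit:
- item 2 (135/4 per unit): all 4 → value 135, running total 135.00
- item 4 (173/9 per unit): 8 of 9 → value 8×173/9 = 153.7778, running total 288.78
Total 288.78.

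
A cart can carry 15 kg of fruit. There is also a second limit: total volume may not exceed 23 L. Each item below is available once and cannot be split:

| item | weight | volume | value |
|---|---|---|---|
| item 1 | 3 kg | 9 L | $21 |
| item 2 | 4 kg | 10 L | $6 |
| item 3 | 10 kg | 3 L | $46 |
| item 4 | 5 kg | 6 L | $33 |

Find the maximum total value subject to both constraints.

Feasible sets respecting both limits:
- item 3+item 4: weight 15, volume 9, value 79
- item 1+item 3: weight 13, volume 12, value 67
- item 1+item 4: weight 8, volume 15, value 54
Best: $79.

$79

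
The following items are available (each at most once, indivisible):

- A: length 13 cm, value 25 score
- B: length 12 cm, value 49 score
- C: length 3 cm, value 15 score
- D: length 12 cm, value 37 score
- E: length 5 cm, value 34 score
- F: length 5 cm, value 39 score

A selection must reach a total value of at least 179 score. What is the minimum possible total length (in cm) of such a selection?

47

Subsets with value ≥ 179, sorted by total length:
- A+B+D+E+F: length 47, value 184
- A+B+C+D+E+F: length 50, value 199
Minimum length: 47 cm.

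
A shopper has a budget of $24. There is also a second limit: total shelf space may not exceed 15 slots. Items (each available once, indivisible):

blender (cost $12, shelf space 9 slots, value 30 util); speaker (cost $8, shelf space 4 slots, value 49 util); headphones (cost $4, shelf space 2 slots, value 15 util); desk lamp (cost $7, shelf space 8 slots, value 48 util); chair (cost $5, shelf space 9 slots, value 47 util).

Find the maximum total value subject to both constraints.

112 util

Feasible sets respecting both limits:
- speaker+headphones+desk lamp: cost 19, shelf space 14, value 112
- speaker+headphones+chair: cost 17, shelf space 15, value 111
- speaker+desk lamp: cost 15, shelf space 12, value 97
- speaker+chair: cost 13, shelf space 13, value 96
Best: 112 util.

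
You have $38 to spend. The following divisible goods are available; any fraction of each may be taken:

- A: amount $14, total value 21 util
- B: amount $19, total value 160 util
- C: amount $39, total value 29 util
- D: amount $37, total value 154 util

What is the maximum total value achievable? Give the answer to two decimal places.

Take in order of value per unit:
- B (160/19 per unit): all 19 → value 160, running total 160.00
- D (154/37 per unit): 19 of 37 → value 19×154/37 = 79.0811, running total 239.08
Total 239.08.

239.08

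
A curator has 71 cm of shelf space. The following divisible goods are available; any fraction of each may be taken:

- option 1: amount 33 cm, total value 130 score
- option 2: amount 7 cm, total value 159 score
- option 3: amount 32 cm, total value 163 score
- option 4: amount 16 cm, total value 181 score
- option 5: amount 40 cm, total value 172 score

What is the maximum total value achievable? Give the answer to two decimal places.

Take in order of value per unit:
- option 2 (159/7 per unit): all 7 → value 159, running total 159.00
- option 4 (181/16 per unit): all 16 → value 181, running total 340.00
- option 3 (163/32 per unit): all 32 → value 163, running total 503.00
- option 5 (172/40 per unit): 16 of 40 → value 16×172/40 = 68.8000, running total 571.80
Total 571.80.

571.80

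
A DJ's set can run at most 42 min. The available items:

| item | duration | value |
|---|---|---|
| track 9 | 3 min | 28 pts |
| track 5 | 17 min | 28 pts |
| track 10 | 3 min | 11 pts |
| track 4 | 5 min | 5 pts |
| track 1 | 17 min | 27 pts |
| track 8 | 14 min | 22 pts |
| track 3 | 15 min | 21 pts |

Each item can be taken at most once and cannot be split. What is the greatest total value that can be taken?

Check high-value combinations within 42 min:
- track 9+track 5+track 10+track 1: duration 3+17+3+17=40, value 28+28+11+27=94
- track 9+track 5+track 10+track 4+track 8: duration 3+17+3+5+14=42, value 28+28+11+5+22=94
- track 9+track 10+track 4+track 1+track 8: duration 3+3+5+17+14=42, value 28+11+5+27+22=93
- track 9+track 5+track 10+track 8: duration 3+17+3+14=37, value 28+28+11+22=89
- track 9+track 10+track 1+track 8: duration 3+3+17+14=37, value 28+11+27+22=88
Best: 94 pts.

94 pts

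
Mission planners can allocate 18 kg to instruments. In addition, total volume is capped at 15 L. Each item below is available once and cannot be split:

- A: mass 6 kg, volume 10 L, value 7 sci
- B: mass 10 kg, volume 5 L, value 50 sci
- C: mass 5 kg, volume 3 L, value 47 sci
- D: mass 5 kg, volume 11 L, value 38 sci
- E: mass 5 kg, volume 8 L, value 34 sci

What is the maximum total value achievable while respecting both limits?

Feasible sets respecting both limits:
- B+C: mass 15, volume 8, value 97
- C+D: mass 10, volume 14, value 85
- B+E: mass 15, volume 13, value 84
Best: 97 sci.

97 sci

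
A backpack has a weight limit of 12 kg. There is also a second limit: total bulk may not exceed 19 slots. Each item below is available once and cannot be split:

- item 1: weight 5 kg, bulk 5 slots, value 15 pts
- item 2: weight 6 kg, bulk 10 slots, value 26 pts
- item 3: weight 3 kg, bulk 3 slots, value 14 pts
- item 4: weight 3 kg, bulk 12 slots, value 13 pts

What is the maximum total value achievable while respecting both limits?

Feasible sets respecting both limits:
- item 1+item 2: weight 11, bulk 15, value 41
- item 2+item 3: weight 9, bulk 13, value 40
- item 1+item 3: weight 8, bulk 8, value 29
Best: 41 pts.

41 pts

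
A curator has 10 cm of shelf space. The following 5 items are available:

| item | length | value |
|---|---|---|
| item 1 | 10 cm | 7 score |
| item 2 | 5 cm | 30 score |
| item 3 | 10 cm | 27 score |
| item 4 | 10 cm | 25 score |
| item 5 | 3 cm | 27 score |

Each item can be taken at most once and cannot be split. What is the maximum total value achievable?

57 score

Check high-value combinations within 10 cm:
- item 2+item 5: length 5+3=8, value 30+27=57
- item 2: length 5, value 30
- item 5: length 3, value 27
- item 3: length 10, value 27
Best: 57 score.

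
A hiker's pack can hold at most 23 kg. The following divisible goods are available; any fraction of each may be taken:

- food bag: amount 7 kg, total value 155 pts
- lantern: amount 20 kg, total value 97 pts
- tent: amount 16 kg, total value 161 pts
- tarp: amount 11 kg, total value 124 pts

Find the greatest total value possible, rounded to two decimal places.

Take in order of value per unit:
- food bag (155/7 per unit): all 7 → value 155, running total 155.00
- tarp (124/11 per unit): all 11 → value 124, running total 279.00
- tent (161/16 per unit): 5 of 16 → value 5×161/16 = 50.3125, running total 329.31
Total 329.31.

329.31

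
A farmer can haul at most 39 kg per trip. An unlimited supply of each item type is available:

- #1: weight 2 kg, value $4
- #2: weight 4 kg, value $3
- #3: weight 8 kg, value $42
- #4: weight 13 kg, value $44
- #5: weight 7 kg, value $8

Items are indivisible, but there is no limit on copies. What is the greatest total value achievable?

Best value-per-unit is #3 at 42/8; filling with it alone gives 4×42 = 168.
Optimal mix: 3×#1 + 4×#3 → weight 38, value 180.

$180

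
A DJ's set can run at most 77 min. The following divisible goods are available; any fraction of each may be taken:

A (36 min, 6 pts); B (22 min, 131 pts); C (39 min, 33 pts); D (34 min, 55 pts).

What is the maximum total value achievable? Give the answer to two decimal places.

203.77

Take in order of value per unit:
- B (131/22 per unit): all 22 → value 131, running total 131.00
- D (55/34 per unit): all 34 → value 55, running total 186.00
- C (33/39 per unit): 21 of 39 → value 21×33/39 = 17.7692, running total 203.77
Total 203.77.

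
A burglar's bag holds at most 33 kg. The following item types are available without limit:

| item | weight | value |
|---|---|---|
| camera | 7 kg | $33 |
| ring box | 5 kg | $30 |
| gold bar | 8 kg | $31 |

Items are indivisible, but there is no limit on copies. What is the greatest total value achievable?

$183

Best value-per-unit is ring box at 30/5; filling with it alone gives 6×30 = 180.
Optimal mix: 1×camera + 5×ring box → weight 32, value 183.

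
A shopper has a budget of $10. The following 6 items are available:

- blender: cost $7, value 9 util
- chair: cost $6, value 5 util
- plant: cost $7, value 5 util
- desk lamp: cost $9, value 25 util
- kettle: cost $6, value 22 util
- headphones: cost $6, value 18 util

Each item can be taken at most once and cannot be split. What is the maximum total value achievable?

25 util

Check high-value combinations within $10:
- desk lamp: cost 9, value 25
- kettle: cost 6, value 22
- headphones: cost 6, value 18
- blender: cost 7, value 9
- chair: cost 6, value 5
Best: 25 util.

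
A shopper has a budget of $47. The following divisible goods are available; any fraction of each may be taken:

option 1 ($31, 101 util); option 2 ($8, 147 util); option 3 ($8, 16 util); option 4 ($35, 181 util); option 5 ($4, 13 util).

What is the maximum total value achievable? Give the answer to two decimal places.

341.03

Take in order of value per unit:
- option 2 (147/8 per unit): all 8 → value 147, running total 147.00
- option 4 (181/35 per unit): all 35 → value 181, running total 328.00
- option 1 (101/31 per unit): 4 of 31 → value 4×101/31 = 13.0323, running total 341.03
Total 341.03.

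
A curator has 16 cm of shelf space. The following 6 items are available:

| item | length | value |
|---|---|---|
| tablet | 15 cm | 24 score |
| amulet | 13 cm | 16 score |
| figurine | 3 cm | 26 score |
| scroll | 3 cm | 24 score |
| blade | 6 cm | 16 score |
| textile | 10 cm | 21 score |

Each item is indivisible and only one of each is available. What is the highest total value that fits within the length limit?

71 score

Check high-value combinations within 16 cm:
- figurine+scroll+textile: length 3+3+10=16, value 26+24+21=71
- figurine+scroll+blade: length 3+3+6=12, value 26+24+16=66
- figurine+scroll: length 3+3=6, value 26+24=50
Best: 71 score.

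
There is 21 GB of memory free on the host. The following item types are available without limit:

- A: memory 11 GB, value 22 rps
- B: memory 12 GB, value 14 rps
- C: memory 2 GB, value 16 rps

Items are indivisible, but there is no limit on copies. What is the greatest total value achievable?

Best value-per-unit is C at 16/2, and filling with it alone uses memory 10×2=20. No mix of the others beats 10×16 = 160.

160 rps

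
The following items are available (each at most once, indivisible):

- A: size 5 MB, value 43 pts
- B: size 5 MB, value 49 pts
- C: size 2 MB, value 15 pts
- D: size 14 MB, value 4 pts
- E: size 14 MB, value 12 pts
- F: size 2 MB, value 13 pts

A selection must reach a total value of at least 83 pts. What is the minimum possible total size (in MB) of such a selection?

10

Subsets with value ≥ 83, sorted by total size:
- A+B: size 10, value 92
- A+B+C: size 12, value 107
- A+B+F: size 12, value 105
Minimum size: 10 MB.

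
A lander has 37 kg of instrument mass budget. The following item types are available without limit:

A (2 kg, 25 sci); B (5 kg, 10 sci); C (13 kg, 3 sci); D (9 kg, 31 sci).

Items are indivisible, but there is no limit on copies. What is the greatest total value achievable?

Best value-per-unit is A at 25/2, and filling with it alone uses mass 18×2=36. No mix of the others beats 18×25 = 450.

450 sci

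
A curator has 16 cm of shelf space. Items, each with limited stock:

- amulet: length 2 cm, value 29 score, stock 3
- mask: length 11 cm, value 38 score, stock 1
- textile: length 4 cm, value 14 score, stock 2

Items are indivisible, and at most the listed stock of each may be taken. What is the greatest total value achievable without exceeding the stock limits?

115 score

Best selections within length 16 and stock limits:
- 3×amulet + 2×textile: length 14, value 115
- 3×amulet + 1×textile: length 10, value 101
Best: 115 score.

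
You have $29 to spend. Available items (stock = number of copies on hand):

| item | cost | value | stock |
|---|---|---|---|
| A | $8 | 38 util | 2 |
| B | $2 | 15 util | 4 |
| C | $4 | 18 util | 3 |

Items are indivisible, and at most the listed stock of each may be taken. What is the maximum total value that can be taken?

Top feasible selections:
- 2×A + 4×B + 1×C: cost 28, value 154
- 1×A + 4×B + 3×C: cost 28, value 152
Best: 154 util.

154 util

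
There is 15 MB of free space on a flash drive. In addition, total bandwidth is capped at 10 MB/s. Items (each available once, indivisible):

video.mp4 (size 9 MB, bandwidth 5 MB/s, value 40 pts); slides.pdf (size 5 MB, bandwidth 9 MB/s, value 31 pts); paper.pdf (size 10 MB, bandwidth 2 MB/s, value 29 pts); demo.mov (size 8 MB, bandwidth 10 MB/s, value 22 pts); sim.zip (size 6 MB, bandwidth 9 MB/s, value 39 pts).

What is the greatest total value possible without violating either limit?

40 pts

Feasible sets respecting both limits:
- video.mp4: size 9, bandwidth 5, value 40
- sim.zip: size 6, bandwidth 9, value 39
- slides.pdf: size 5, bandwidth 9, value 31
- paper.pdf: size 10, bandwidth 2, value 29
Best: 40 pts.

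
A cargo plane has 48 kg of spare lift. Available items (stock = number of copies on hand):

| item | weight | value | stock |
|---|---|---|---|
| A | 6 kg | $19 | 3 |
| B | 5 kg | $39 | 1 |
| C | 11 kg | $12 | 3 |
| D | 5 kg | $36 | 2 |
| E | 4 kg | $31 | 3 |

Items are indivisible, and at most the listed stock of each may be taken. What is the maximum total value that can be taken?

Top feasible selections:
- 3×A + 1×B + 2×D + 3×E: weight 45, value 261
- 2×A + 1×B + 2×D + 3×E: weight 39, value 242
- 1×A + 1×B + 1×C + 2×D + 3×E: weight 44, value 235
Best: $261.

$261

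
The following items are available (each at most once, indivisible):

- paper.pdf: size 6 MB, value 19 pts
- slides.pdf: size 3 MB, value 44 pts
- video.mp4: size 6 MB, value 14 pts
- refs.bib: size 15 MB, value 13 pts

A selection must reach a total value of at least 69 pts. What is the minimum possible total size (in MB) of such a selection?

15

Subsets with value ≥ 69, sorted by total size:
- paper.pdf+slides.pdf+video.mp4: size 15, value 77
- paper.pdf+slides.pdf+refs.bib: size 24, value 76
- slides.pdf+video.mp4+refs.bib: size 24, value 71
Minimum size: 15 MB.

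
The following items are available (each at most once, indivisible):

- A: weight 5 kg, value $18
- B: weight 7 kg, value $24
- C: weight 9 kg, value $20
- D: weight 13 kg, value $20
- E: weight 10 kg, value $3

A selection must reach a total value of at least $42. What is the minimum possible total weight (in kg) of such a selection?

12

Subsets with value ≥ 42, sorted by total weight:
- A+B: weight 12, value 42
- B+C: weight 16, value 44
Minimum weight: 12 kg.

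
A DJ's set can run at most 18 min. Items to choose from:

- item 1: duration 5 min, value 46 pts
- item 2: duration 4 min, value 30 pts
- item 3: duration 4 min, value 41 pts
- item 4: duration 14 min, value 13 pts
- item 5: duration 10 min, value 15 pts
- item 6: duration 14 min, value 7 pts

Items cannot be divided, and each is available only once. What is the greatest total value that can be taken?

This is a 0/1 knapsack; check combinations near the capacity.
- item 1+item 2+item 3: duration 5+4+4=13, value 46+30+41=117
- item 1+item 3: duration 5+4=9, value 46+41=87
- item 2+item 3+item 5: duration 4+4+10=18, value 30+41+15=86
Best: 117 pts.

117 pts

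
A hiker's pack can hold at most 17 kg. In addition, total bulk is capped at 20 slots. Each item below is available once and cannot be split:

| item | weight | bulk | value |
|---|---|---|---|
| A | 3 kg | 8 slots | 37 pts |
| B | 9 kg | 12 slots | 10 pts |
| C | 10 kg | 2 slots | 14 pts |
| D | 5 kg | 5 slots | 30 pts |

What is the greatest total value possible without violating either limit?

Feasible sets respecting both limits:
- A+D: weight 8, bulk 13, value 67
- A+C: weight 13, bulk 10, value 51
- A+B: weight 12, bulk 20, value 47
- C+D: weight 15, bulk 7, value 44
Best: 67 pts.

67 pts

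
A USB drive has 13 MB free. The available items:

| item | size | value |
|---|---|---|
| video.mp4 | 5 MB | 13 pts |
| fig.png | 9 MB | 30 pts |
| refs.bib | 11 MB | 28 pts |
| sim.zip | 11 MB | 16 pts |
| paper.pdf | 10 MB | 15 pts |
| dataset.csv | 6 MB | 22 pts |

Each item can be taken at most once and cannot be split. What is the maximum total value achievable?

Check high-value combinations within 13 MB:
- video.mp4+dataset.csv: size 5+6=11, value 13+22=35
- fig.png: size 9, value 30
- refs.bib: size 11, value 28
- dataset.csv: size 6, value 22
- sim.zip: size 11, value 16
Best: 35 pts.

35 pts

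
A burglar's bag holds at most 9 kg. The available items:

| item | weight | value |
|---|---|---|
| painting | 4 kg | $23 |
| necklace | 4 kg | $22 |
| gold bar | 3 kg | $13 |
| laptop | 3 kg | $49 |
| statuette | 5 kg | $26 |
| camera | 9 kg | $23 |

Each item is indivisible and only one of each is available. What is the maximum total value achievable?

$75

This is a 0/1 knapsack; check combinations near the capacity.
- laptop+statuette: weight 3+5=8, value 49+26=75
- painting+laptop: weight 4+3=7, value 23+49=72
- necklace+laptop: weight 4+3=7, value 22+49=71
- gold bar+laptop: weight 3+3=6, value 13+49=62
- laptop: weight 3, value 49
Best: $75.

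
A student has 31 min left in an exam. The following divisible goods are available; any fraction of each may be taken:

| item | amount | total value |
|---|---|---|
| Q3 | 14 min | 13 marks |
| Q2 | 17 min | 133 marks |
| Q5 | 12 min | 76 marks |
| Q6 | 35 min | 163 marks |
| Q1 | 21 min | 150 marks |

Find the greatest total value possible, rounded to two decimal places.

Take in order of value per unit:
- Q2 (133/17 per unit): all 17 → value 133, running total 133.00
- Q1 (150/21 per unit): 14 of 21 → value 14×150/21 = 100.0000, running total 233.00
Total 233.00.

233.00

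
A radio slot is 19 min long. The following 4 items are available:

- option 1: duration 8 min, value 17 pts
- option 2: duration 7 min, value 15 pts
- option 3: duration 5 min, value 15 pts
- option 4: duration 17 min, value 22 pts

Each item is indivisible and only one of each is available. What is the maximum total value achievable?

Check high-value combinations within 19 min:
- option 1+option 3: duration 8+5=13, value 17+15=32
- option 1+option 2: duration 8+7=15, value 17+15=32
- option 2+option 3: duration 7+5=12, value 15+15=30
- option 4: duration 17, value 22
Best: 32 pts.

32 pts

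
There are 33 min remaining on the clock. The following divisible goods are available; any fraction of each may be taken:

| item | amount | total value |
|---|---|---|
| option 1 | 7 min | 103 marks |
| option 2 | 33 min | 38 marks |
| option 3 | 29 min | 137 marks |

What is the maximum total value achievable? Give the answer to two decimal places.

Take in order of value per unit:
- option 1 (103/7 per unit): all 7 → value 103, running total 103.00
- option 3 (137/29 per unit): 26 of 29 → value 26×137/29 = 122.8276, running total 225.83
Total 225.83.

225.83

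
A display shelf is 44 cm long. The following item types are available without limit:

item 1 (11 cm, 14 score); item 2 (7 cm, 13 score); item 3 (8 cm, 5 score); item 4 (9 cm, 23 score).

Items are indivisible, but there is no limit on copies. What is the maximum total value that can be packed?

Best value-per-unit is item 4 at 23/9; filling with it alone gives 4×23 = 92.
Optimal mix: 1×item 2 + 4×item 4 → length 43, value 105.

105 score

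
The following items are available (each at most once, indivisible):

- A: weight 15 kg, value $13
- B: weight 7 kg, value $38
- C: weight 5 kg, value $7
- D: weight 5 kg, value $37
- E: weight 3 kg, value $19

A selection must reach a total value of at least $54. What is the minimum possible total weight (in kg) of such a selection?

8

Subsets with value ≥ 54, sorted by total weight:
- D+E: weight 8, value 56
- B+E: weight 10, value 57
Minimum weight: 8 kg.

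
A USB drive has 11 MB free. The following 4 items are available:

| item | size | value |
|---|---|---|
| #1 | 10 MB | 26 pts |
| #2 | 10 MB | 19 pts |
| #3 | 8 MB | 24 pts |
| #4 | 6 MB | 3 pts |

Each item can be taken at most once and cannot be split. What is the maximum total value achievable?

26 pts

Check high-value combinations within 11 MB:
- #1: size 10, value 26
- #3: size 8, value 24
- #2: size 10, value 19
- #4: size 6, value 3
Best: 26 pts.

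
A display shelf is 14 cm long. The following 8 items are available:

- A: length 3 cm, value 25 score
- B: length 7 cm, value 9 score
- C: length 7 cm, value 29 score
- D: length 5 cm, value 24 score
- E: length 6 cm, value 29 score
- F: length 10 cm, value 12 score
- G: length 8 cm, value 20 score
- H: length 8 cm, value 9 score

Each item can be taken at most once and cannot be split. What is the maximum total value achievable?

78 score

This is a 0/1 knapsack; check combinations near the capacity.
- A+D+E: length 3+5+6=14, value 25+24+29=78
- C+E: length 7+6=13, value 29+29=58
- A+E: length 3+6=9, value 25+29=54
- A+C: length 3+7=10, value 25+29=54
- D+E: length 5+6=11, value 24+29=53
Best: 78 score.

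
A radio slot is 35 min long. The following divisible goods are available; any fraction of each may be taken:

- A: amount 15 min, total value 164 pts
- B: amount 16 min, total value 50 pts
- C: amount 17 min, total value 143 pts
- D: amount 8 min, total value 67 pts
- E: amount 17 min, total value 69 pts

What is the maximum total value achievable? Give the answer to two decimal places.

Take in order of value per unit:
- A (164/15 per unit): all 15 → value 164, running total 164.00
- C (143/17 per unit): all 17 → value 143, running total 307.00
- D (67/8 per unit): 3 of 8 → value 3×67/8 = 25.1250, running total 332.13
Total 332.13.

332.13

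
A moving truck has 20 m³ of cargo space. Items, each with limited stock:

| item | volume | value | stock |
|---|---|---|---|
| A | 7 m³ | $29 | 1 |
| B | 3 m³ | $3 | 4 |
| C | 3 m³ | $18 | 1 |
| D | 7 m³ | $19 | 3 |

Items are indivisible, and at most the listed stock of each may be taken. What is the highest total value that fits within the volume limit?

Top feasible selections:
- 1×A + 1×B + 1×C + 1×D: volume 20, value 69
- 1×A + 1×C + 1×D: volume 17, value 66
- 1×B + 1×C + 2×D: volume 20, value 59
- 1×C + 2×D: volume 17, value 56
Best: $69.

$69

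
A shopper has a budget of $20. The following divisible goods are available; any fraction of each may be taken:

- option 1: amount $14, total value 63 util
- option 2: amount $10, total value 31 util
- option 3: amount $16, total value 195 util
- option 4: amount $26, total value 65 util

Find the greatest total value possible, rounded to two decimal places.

213.00

Take in order of value per unit:
- option 3 (195/16 per unit): all 16 → value 195, running total 195.00
- option 1 (63/14 per unit): 4 of 14 → value 4×63/14 = 18.0000, running total 213.00
Total 213.00.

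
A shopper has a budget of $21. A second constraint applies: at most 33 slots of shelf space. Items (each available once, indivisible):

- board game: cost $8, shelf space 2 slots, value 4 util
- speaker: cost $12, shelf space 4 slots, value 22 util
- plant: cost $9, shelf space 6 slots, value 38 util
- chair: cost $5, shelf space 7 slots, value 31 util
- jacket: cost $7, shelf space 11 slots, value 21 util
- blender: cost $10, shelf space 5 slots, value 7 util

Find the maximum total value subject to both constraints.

Feasible sets respecting both limits:
- plant+chair+jacket: cost 21, shelf space 24, value 90
- plant+chair: cost 14, shelf space 13, value 69
- speaker+plant: cost 21, shelf space 10, value 60
Best: 90 util.

90 util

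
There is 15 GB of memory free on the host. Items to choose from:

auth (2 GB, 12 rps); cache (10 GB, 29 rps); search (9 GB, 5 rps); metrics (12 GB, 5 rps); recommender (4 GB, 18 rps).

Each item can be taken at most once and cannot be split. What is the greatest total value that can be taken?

47 rps

Check high-value combinations within 15 GB:
- cache+recommender: memory 10+4=14, value 29+18=47
- auth+cache: memory 2+10=12, value 12+29=41
- auth+search+recommender: memory 2+9+4=15, value 12+5+18=35
Best: 47 rps.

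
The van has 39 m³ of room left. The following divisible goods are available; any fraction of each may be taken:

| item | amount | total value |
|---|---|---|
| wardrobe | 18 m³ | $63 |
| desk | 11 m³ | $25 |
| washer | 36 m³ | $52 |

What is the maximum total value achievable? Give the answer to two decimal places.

Take in order of value per unit:
- wardrobe (63/18 per unit): all 18 → value 63, running total 63.00
- desk (25/11 per unit): all 11 → value 25, running total 88.00
- washer (52/36 per unit): 10 of 36 → value 10×52/36 = 14.4444, running total 102.44
Total 102.44.

102.44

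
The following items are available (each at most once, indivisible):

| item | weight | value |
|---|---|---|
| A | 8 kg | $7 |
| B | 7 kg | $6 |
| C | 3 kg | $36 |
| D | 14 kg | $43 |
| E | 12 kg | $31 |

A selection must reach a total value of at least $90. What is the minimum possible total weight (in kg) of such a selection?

Subsets with value ≥ 90, sorted by total weight:
- C+D+E: weight 29, value 110
- A+B+C+D: weight 32, value 92
- B+C+D+E: weight 36, value 116
- A+C+D+E: weight 37, value 117
Minimum weight: 29 kg.

29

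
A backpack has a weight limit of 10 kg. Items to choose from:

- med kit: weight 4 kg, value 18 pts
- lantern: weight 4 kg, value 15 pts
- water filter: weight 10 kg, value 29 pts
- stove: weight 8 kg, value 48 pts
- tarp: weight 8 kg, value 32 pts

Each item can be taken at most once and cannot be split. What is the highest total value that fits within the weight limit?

48 pts

This is a 0/1 knapsack; check combinations near the capacity.
- stove: weight 8, value 48
- med kit+lantern: weight 4+4=8, value 18+15=33
- tarp: weight 8, value 32
- water filter: weight 10, value 29
- med kit: weight 4, value 18
Best: 48 pts.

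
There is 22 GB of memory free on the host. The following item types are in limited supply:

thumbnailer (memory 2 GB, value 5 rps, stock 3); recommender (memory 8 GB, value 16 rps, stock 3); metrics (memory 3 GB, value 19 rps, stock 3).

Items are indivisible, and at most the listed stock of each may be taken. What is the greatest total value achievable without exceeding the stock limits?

Best selections within memory 22 and stock limits:
- 2×thumbnailer + 1×recommender + 3×metrics: memory 21, value 83
- 1×thumbnailer + 1×recommender + 3×metrics: memory 19, value 78
- 1×recommender + 3×metrics: memory 17, value 73
Best: 83 rps.

83 rps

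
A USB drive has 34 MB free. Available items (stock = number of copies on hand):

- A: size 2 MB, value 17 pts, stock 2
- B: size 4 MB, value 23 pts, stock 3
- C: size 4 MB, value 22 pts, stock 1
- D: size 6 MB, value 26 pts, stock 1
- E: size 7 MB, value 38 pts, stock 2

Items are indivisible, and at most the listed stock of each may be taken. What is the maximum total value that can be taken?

201 pts

Top feasible selections:
- 2×A + 3×B + 1×C + 2×E: size 34, value 201
- 2×A + 3×B + 1×C + 1×D + 1×E: size 33, value 189
- 1×A + 3×B + 1×D + 2×E: size 34, value 188
- 1×A + 2×B + 1×C + 1×D + 2×E: size 34, value 187
Best: 201 pts.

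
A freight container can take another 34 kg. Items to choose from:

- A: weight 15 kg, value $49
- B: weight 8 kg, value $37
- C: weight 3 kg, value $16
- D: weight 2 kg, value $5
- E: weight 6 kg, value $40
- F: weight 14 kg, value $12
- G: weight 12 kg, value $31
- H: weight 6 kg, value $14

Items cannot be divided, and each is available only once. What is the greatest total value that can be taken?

Check high-value combinations within 34 kg:
- A+B+C+D+E: weight 15+8+3+2+6=34, value 49+37+16+5+40=147
- A+B+C+E: weight 15+8+3+6=32, value 49+37+16+40=142
- A+B+D+E: weight 15+8+2+6=31, value 49+37+5+40=131
Best: $147.

$147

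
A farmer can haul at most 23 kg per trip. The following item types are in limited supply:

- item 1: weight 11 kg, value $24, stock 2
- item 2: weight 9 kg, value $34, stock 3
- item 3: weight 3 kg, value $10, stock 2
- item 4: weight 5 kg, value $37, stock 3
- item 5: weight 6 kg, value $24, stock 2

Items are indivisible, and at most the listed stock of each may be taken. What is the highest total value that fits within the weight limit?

$135

Top feasible selections:
- 3×item 4 + 1×item 5: weight 21, value 135
- 2×item 3 + 3×item 4: weight 21, value 131
- 2×item 4 + 2×item 5: weight 22, value 122
- 1×item 3 + 3×item 4: weight 18, value 121
Best: $135.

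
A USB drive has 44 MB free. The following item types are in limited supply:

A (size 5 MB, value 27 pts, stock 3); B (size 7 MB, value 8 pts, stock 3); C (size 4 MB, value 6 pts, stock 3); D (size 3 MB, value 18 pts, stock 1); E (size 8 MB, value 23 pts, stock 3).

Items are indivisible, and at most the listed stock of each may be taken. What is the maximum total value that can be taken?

Top feasible selections:
- 3×A + 1×D + 3×E: size 42, value 168
- 3×A + 2×C + 1×D + 2×E: size 42, value 157
- 3×A + 1×C + 3×E: size 43, value 156
Best: 168 pts.

168 pts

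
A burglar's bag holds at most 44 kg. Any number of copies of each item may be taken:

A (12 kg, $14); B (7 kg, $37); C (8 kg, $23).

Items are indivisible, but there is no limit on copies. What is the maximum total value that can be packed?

$222

Best value-per-unit is B at 37/7, and filling with it alone uses weight 6×7=42. No mix of the others beats 6×37 = 222.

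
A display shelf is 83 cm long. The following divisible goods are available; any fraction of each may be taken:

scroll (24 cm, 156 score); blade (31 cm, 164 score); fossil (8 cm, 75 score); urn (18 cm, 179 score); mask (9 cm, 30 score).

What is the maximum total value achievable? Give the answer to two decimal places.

Take in order of value per unit:
- urn (179/18 per unit): all 18 → value 179, running total 179.00
- fossil (75/8 per unit): all 8 → value 75, running total 254.00
- scroll (156/24 per unit): all 24 → value 156, running total 410.00
- blade (164/31 per unit): all 31 → value 164, running total 574.00
- mask (30/9 per unit): 2 of 9 → value 2×30/9 = 6.6667, running total 580.67
Total 580.67.

580.67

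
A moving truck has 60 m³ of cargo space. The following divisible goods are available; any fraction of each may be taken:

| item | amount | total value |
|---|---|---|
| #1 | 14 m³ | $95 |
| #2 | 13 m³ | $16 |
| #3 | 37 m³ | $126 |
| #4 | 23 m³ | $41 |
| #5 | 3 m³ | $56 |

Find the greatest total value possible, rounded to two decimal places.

Take in order of value per unit:
- #5 (56/3 per unit): all 3 → value 56, running total 56.00
- #1 (95/14 per unit): all 14 → value 95, running total 151.00
- #3 (126/37 per unit): all 37 → value 126, running total 277.00
- #4 (41/23 per unit): 6 of 23 → value 6×41/23 = 10.6957, running total 287.70
Total 287.70.

287.70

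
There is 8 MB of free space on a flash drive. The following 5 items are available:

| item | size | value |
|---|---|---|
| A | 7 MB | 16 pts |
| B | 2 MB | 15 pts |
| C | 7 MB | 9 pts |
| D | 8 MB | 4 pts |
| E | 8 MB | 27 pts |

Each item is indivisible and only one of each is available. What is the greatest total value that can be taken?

Check high-value combinations within 8 MB:
- E: size 8, value 27
- A: size 7, value 16
- B: size 2, value 15
- C: size 7, value 9
- D: size 8, value 4
Best: 27 pts.

27 pts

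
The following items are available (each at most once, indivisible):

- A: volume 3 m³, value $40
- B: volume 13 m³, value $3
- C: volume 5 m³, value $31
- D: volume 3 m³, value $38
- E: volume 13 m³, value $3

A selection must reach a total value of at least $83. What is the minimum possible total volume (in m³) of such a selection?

11

Subsets with value ≥ 83, sorted by total volume:
- A+C+D: volume 11, value 109
- A+B+C+D: volume 24, value 112
- A+C+D+E: volume 24, value 112
- A+B+D+E: volume 32, value 84
Minimum volume: 11 m³.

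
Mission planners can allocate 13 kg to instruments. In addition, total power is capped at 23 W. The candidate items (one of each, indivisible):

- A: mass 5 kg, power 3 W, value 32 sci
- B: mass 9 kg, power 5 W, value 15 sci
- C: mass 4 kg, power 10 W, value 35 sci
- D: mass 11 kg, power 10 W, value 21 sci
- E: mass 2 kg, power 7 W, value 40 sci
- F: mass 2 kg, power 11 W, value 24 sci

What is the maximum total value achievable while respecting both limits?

Feasible sets respecting both limits:
- A+C+E: mass 11, power 20, value 107
- A+E+F: mass 9, power 21, value 96
- B+E+F: mass 13, power 23, value 79
Best: 107 sci.

107 sci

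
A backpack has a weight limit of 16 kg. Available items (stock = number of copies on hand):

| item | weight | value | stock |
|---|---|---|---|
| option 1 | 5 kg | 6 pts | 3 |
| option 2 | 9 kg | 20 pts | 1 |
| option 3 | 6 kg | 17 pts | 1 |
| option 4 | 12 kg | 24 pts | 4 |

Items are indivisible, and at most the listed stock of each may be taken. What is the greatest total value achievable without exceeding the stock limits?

Best selections within weight 16 and stock limits:
- 1×option 2 + 1×option 3: weight 15, value 37
- 2×option 1 + 1×option 3: weight 16, value 29
Best: 37 pts.

37 pts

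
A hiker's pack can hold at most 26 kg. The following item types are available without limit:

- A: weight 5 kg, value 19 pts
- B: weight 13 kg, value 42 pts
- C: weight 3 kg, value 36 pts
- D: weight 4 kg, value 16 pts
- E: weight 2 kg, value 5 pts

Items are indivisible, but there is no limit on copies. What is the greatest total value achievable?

293 pts

Best value-per-unit is C at 36/3; filling with it alone gives 8×36 = 288.
Optimal mix: 8×C + 1×E → weight 26, value 293.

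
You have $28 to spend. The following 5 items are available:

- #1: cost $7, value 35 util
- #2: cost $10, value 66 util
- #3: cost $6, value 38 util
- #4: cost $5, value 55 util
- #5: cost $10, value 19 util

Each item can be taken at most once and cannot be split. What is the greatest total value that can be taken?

194 util

This is a 0/1 knapsack; check combinations near the capacity.
- #1+#2+#3+#4: cost 7+10+6+5=28, value 35+66+38+55=194
- #2+#3+#4: cost 10+6+5=21, value 66+38+55=159
- #1+#2+#4: cost 7+10+5=22, value 35+66+55=156
Best: 194 util.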